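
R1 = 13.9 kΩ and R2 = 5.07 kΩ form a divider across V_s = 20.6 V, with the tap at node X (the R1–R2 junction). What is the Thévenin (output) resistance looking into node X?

Looking into X with the source shorted: R_th = R1·R2/(R1+R2) = 13.90 × 5.07/18.97 = 3.715 kΩ.

R_th ≈ 3.71 kΩ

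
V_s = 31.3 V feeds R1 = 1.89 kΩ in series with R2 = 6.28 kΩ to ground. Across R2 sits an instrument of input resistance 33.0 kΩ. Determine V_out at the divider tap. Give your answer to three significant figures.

First combine the lower leg with the load: R2 ‖ R_L = 5.276 kΩ.
Then V_out = V_s · R2'/(R1 + R2') = 31.3 × 5.276/7.166 = 23.04 V.

V_out ≈ 23.0 V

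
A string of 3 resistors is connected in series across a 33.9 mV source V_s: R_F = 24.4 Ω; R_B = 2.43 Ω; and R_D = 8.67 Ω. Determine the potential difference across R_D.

ΣR = 24.4 + 2.43 + 8.67 = 35.50 Ω.
V = V_s · R/ΣR = 33.9 × 0.2442 = 8.279 mV.

V ≈ 8.28 mV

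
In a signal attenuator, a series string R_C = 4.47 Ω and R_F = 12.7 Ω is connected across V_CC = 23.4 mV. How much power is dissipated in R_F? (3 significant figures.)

P ≈ 23.6 µW

ΣR = 17.17 Ω → I = 23.4/17.17 = 1.363 mA.
P = I²R = 1.857 × 12.7 = 23.59 µW.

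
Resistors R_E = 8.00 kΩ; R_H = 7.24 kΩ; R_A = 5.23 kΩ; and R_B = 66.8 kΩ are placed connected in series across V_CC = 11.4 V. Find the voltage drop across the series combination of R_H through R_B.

Total series resistance ΣR = 8.00 + 7.24 + 5.23 + 66.8 = 87.27 kΩ.
R_{R_H..R_B} = 7.24 + 5.23 + 66.8 = 79.27 kΩ.
V = V_CC · R/ΣR = 11.4 × 0.9083 = 10.35 V.

V ≈ 10.4 V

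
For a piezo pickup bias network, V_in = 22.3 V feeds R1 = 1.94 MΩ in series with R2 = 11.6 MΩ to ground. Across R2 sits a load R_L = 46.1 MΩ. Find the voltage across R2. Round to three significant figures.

The load sits in parallel with R2, giving an effective lower resistance R2' = R2·R_L/(R2+R_L) = 9.268 MΩ.
Voltage divider with the loaded lower leg: V_out = 22.3 × 9.268/(1.94 + 9.268) = 22.3 × 0.8269 = 18.44 V.

V_out ≈ 18.4 V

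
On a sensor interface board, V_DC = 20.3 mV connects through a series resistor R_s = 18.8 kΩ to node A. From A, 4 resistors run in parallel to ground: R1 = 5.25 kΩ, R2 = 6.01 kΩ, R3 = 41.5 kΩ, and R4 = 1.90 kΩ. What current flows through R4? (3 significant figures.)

I ≈ 0.592 µA

Equivalent of the parallel group: R_p = 1.102 kΩ.
Node voltage V_A = V_DC · R_p/(R_s + R_p) = 20.3 × 0.05538 = 1.124 mV.
Branch current I = V_A/R4 = 1.124/1.90 = 0.5917 µA.
(Equivalently: I_total = 1.020 µA, then current-divider fraction G_k/ΣG = 0.5801.)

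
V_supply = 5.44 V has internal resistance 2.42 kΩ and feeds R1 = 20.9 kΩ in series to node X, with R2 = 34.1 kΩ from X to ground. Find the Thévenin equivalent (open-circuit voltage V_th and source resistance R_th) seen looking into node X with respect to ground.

R1' = 2.42 + 20.9 = 23.32 kΩ (source resistance + R1).
With X open, the divider is unloaded: V_th = 5.44 × 34.1/57.42 = 3.231 V.
Zeroing V_supply shorts the top of R1' to ground, so R_th = R1' ‖ R2 = 13.85 kΩ.

V_th ≈ 3.23 V, R_th ≈ 13.8 kΩ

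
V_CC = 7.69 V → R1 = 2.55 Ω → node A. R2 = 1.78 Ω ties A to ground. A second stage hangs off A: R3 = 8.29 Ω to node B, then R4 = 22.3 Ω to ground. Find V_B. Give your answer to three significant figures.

V_B ≈ 2.23 V

The second stage (R3 + R4 = 30.59 Ω) loads node A in parallel with R2.
R2 ‖ (R3+R4) = 1.682 Ω.
V_A = 7.69 × 1.682/(2.55 + 1.682) = 3.057 V.
Then the unloaded second divider: V_B = V_A × R4/(R3+R4) = 3.057 × 0.7290 = 2.228 V.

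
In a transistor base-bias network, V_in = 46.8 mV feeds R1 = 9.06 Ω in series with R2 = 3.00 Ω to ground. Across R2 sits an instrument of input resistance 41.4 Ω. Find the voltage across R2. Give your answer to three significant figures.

R2 ‖ R_L = (3.00 × 41.4)/(3.00 + 41.4) = 2.797 Ω.
Voltage divider with the loaded lower leg: V_out = 46.8 × 2.797/(9.06 + 2.797) = 46.8 × 0.2359 = 11.04 mV.
(Unloaded it would be 11.6 mV; the load pulls it down.)

V_out ≈ 11.0 mV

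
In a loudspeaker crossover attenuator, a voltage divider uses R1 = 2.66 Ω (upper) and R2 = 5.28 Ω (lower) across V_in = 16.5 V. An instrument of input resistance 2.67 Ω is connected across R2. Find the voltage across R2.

V_out ≈ 6.60 V

The load sits in parallel with R2, giving an effective lower resistance R2' = R2·R_L/(R2+R_L) = 1.773 Ω.
Now apply the divider: V_out = 16.5 × 0.4000 = 6.600 V.
(Unloaded it would be 11.0 V; the load pulls it down.)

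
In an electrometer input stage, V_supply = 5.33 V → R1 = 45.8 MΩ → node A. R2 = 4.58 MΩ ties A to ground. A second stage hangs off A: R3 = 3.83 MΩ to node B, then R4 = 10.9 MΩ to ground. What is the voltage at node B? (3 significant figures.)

Node A sees R2 in parallel with the series input of stage 2, R3 + R4 = 14.73 MΩ.
R2 ‖ (R3+R4) = 3.494 MΩ.
V_A = 5.33 × 3.494/(45.8 + 3.494) = 0.3778 V.
V_B = V_A × 0.7400 = 0.2795 V.

V_B ≈ 0.280 V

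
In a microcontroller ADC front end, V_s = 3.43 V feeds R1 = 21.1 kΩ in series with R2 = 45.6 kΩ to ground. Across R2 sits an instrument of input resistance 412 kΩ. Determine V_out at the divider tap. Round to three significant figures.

V_out ≈ 2.27 V

First combine the lower leg with the load: R2 ‖ R_L = 41.06 kΩ.
Voltage divider with the loaded lower leg: V_out = 3.43 × 41.06/(21.1 + 41.06) = 3.43 × 0.6605 = 2.266 V.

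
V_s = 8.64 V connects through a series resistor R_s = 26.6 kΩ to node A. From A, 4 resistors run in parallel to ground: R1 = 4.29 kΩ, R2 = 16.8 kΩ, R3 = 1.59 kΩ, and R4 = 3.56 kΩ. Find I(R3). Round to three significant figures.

Combine the parallel branches: R_p = (1/4.29 + 1/16.8 + 1/1.59 + 1/3.56)⁻¹ = 0.8316 kΩ.
Node voltage V_A = V_s · R_p/(R_s + R_p) = 8.64 × 0.03032 = 0.2619 V.
I(R3) = V_A / R3 = 0.2619/1.59 = 0.1647 mA.

I ≈ 0.165 mA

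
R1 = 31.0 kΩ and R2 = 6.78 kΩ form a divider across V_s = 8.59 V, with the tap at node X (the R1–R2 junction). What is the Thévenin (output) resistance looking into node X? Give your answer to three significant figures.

With V_s suppressed (replaced by a short), R_th = R1 ‖ R2 = (31.00 × 6.78)/(31.00 + 6.78) = 5.563 kΩ.

R_th ≈ 5.56 kΩ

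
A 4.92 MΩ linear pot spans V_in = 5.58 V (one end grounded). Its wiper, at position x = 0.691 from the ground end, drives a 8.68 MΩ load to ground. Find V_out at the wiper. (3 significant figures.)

V_out ≈ 3.44 V

Split the track: R_lower = x·R_p = 3.400 MΩ, R_upper = (1−x)·R_p = 1.520 MΩ.
Lower segment in parallel with the load: 3.400 ‖ 8.68 = 2.443 MΩ.
Then V_out = V_in · 2.443/(1.520 + 2.443) = 3.440 V.
(Unloaded: V_out = x·V_in = 3.86 V.)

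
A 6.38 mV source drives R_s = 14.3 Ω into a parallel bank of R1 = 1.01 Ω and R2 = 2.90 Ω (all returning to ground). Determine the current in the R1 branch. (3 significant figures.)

I ≈ 0.314 mA

Combine the parallel branches: R_p = (1/1.01 + 1/2.90)⁻¹ = 0.7491 Ω.
V_A = 6.38 × 0.7491/15.05 = 0.3176 mV.
Branch current I = V_A/R1 = 0.3176/1.01 = 0.3144 mA.
(Equivalently: I_total = 0.4239 mA, then current-divider fraction G_k/ΣG = 0.7417.)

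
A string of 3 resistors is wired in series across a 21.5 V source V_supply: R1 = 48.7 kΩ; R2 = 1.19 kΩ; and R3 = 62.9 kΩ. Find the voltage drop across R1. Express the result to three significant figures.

V ≈ 9.28 V

ΣR = 48.7 + 1.19 + 62.9 = 112.8 kΩ.
Voltage divider: V = V_supply · (48.70 / 112.8) = 21.5 × 0.4318 = 9.283 V.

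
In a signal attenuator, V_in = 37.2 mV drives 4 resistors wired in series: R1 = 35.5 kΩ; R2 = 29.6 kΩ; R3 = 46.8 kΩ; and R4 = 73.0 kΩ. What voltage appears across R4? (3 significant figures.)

ΣR = 35.5 + 29.6 + 46.8 + 73.0 = 184.9 kΩ.
V = V_in · R/ΣR = 37.2 × 0.3948 = 14.69 mV.

V ≈ 14.7 mV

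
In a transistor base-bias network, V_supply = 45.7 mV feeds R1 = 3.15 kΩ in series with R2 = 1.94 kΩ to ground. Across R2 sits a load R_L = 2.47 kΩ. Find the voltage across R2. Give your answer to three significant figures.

V_out ≈ 11.7 mV

The load sits in parallel with R2, giving an effective lower resistance R2' = R2·R_L/(R2+R_L) = 1.087 kΩ.
Now apply the divider: V_out = 45.7 × 0.2565 = 11.72 mV.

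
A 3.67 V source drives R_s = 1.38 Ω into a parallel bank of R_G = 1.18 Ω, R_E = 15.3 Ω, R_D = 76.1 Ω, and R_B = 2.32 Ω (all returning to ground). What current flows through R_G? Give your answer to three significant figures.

I ≈ 1.08 A

Parallel bank: R_p = 1/(1/1.18 + 1/15.3 + 1/76.1 + 1/2.32) = 0.7369 Ω.
V_A = 3.67 × 0.7369/2.117 = 1.278 V.
I(R_G) = V_A / R_G = 1.278/1.18 = 1.083 A.
(Equivalently: I_total = 1.734 A, then current-divider fraction G_k/ΣG = 0.6245.)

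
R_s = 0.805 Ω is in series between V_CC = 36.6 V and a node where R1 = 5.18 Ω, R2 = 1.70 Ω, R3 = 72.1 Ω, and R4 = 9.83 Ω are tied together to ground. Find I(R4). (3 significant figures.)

I ≈ 2.16 A

Combine the parallel branches: R_p = (1/5.18 + 1/1.70 + 1/72.1 + 1/9.83)⁻¹ = 1.115 Ω.
V_A = 36.6 × 1.115/1.920 = 21.25 V.
Branch current I = V_A/R4 = 21.25/9.83 = 2.162 A.
(Equivalently: I_total = 19.06 A, then current-divider fraction G_k/ΣG = 0.1134.)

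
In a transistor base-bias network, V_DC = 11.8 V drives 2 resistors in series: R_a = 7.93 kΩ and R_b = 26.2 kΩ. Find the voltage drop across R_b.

Total series resistance ΣR = 7.93 + 26.2 = 34.13 kΩ.
By the voltage-divider rule, V = 11.8 × 26.20/34.13 = 9.058 V.

V ≈ 9.06 V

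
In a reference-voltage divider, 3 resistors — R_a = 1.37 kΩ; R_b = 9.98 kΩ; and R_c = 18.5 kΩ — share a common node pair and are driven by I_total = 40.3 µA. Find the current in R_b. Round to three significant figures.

I ≈ 4.57 µA

ΣG = 1/1.37 + 1/9.98 + 1/18.5 = 0.8842.
Current divider: I(R_b) = I_total · G_k/ΣG = 40.3 × (0.1002/0.8842) = 40.3 × 0.1133 = 4.567 µA.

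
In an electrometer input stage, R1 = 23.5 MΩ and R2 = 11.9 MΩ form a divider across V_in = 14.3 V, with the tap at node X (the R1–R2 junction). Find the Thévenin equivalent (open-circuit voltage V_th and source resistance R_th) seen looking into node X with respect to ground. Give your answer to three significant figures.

V_th ≈ 4.81 V, R_th ≈ 7.90 MΩ

Open-circuit (no load on X): V_th = V_in · R2/(R1 + R2) = 14.3 × 11.9/(23.50 + 11.9) = 4.807 V.
With V_in suppressed (replaced by a short), R_th = R1 ‖ R2 = (23.50 × 11.9)/(23.50 + 11.9) = 7.900 MΩ.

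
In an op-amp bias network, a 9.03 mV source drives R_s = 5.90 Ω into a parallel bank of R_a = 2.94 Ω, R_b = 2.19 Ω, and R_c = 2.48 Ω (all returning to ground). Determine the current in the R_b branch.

Parallel bank: R_p = 1/(1/2.94 + 1/2.19 + 1/2.48) = 0.8333 Ω.
V_A by voltage divider: V_A = 9.03 × 0.8333/(5.90 + 0.8333) = 1.118 mV.
I(R_b) = V_A / R_b = 1.118/2.19 = 0.5103 mA.
(Equivalently: I_total = 1.341 mA, then current-divider fraction G_k/ΣG = 0.3805.)

I ≈ 0.510 mA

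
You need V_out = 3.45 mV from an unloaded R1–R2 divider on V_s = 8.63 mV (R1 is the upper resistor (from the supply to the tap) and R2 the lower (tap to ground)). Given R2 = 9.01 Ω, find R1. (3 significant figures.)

R1 ≈ 13.5 Ω

The divider ratio is R2/(R1+R2) = 3.45/8.63 = 0.3998.
So R1 = R2 · (V_s/V_out − 1) = 9.01 × (8.63/3.45 − 1) = 9.01 × 1.501 = 13.53 Ω.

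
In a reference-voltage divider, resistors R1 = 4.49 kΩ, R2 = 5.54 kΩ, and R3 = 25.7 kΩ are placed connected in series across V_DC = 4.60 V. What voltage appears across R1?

Total series resistance ΣR = 4.49 + 5.54 + 25.7 = 35.73 kΩ.
By the voltage-divider rule, V = 4.60 × 4.490/35.73 = 0.5781 V.

V ≈ 0.578 V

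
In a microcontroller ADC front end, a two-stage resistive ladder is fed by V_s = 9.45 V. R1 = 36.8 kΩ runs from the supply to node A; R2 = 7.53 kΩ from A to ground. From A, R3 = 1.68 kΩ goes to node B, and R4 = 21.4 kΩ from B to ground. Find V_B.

The second stage (R3 + R4 = 23.08 kΩ) loads node A in parallel with R2.
R2 ‖ (R3+R4) = 5.678 kΩ.
First divider: V_A = V_s · 5.678/(36.8 + 5.678) = 1.263 V.
V_B = V_A × 0.9272 = 1.171 V.

V_B ≈ 1.17 V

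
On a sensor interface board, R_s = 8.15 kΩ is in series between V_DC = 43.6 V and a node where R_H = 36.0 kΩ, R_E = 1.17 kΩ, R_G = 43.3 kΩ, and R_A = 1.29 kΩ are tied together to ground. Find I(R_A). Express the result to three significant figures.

Equivalent of the parallel group: R_p = 0.5950 kΩ.
V_A = 43.6 × 0.5950/8.745 = 2.966 V.
I(R_A) = V_A / R_A = 2.966/1.29 = 2.299 mA.

I ≈ 2.30 mA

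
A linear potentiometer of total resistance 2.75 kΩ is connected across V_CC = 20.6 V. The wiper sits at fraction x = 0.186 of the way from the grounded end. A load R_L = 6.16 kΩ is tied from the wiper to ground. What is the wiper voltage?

V_out ≈ 3.59 V

Split the track: R_lower = x·R_p = 0.5115 kΩ, R_upper = (1−x)·R_p = 2.239 kΩ.
R_L loads the lower segment: effective lower R = 0.4723 kΩ.
Loaded-divider output: V_out = 20.6 × 0.1742 = 3.589 V.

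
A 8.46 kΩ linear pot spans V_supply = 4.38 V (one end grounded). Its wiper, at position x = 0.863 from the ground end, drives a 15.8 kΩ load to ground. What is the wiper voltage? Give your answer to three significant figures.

V_out ≈ 3.55 V

Lower segment x·R_p = 7.301 kΩ; upper segment (1−x)·R_p = 1.159 kΩ.
R_L loads the lower segment: effective lower R = 4.994 kΩ.
V_out = 4.38 × 4.994/(1.159 + 4.994) = 3.555 V.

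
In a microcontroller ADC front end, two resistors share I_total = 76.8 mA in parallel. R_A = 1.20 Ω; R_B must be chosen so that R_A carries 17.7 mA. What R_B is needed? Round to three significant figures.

In a two-way split, I_A/I_total = R_B/(R_A + R_B).
17.7/76.8 = R_B/(R_A + R_B) → R_B = R_A · (0.2305)/(1 − 0.2305) = 1.20 × 0.2995 = 0.3594 Ω.

R_B ≈ 0.359 Ω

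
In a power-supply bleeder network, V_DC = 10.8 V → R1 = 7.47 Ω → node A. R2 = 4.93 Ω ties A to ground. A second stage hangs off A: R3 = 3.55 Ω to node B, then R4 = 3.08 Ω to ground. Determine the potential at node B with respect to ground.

Node A sees R2 in parallel with the series input of stage 2, R3 + R4 = 6.630 Ω.
R2 ‖ (R3+R4) = 2.827 Ω.
First divider: V_A = V_DC · 2.827/(7.47 + 2.827) = 2.965 V.
Stage 2 is unloaded, so V_B = V_A · R4/(R3+R4) = 2.965 × 3.08/6.630 = 1.378 V.

V_B ≈ 1.38 V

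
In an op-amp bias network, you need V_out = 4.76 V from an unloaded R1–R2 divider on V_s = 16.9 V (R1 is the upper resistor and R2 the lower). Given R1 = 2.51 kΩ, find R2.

Required fraction k = V_out/V_s = 0.2817.
Rearranging, R2 = R1·k/(1−k) = 2.51 × 0.3921 = 0.9842 kΩ.

R2 ≈ 0.984 kΩ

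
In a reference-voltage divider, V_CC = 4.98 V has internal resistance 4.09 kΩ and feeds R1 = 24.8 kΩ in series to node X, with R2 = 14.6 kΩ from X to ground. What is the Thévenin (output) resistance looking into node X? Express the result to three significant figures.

R1' = 4.09 + 24.8 = 28.89 kΩ (source resistance + R1).
Looking into X with the source shorted: R_th = R1'·R2/(R1'+R2) = 28.89 × 14.6/43.49 = 9.699 kΩ.

R_th ≈ 9.70 kΩ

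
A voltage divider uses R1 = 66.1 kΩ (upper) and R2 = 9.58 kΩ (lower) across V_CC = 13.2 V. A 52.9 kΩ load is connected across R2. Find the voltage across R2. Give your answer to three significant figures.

V_out ≈ 1.44 V

R2 ‖ R_L = (9.58 × 52.9)/(9.58 + 52.9) = 8.111 kΩ.
Now apply the divider: V_out = 13.2 × 0.1093 = 1.443 V.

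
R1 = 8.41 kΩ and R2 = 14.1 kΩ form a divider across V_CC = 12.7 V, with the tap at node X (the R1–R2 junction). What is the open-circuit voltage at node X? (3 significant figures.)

With X open, the divider is unloaded: V_th = 12.7 × 14.1/22.51 = 7.955 V.

V_th ≈ 7.96 V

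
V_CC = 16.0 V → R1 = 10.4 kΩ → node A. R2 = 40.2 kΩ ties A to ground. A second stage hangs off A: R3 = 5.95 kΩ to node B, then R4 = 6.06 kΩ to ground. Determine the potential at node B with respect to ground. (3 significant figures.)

V_B ≈ 3.80 V

Looking into the second stage from A: R3 + R4 = 12.01 kΩ appears in parallel with R2.
Effective lower resistance at A: R2 ‖ 12.01 = 9.247 kΩ.
So V_A = 16.0 × 0.4707 = 7.531 V.
Stage 2 is unloaded, so V_B = V_A · R4/(R3+R4) = 7.531 × 6.06/12.01 = 3.800 V.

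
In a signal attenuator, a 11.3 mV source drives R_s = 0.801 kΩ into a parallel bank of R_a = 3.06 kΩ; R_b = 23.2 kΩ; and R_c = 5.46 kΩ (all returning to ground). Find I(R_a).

Combine the parallel branches: R_p = (1/3.06 + 1/23.2 + 1/5.46)⁻¹ = 1.808 kΩ.
Node voltage V_A = V_DC · R_p/(R_s + R_p) = 11.3 × 0.6930 = 7.831 mV.
Branch current I = V_A/R_a = 7.831/3.06 = 2.559 µA.

I ≈ 2.56 µA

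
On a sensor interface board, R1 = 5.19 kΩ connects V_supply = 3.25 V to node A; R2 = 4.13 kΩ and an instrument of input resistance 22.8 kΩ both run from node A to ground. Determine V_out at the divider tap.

V_out ≈ 1.31 V

R2 ‖ R_L = (4.13 × 22.8)/(4.13 + 22.8) = 3.497 kΩ.
Voltage divider with the loaded lower leg: V_out = 3.25 × 3.497/(5.19 + 3.497) = 3.25 × 0.4025 = 1.308 V.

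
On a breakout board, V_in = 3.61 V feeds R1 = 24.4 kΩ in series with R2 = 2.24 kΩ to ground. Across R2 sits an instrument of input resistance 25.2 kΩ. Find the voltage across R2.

The load sits in parallel with R2, giving an effective lower resistance R2' = R2·R_L/(R2+R_L) = 2.057 kΩ.
Now apply the divider: V_out = 3.61 × 0.07775 = 0.2807 V.
(Unloaded it would be 0.304 V; the load pulls it down.)

V_out ≈ 0.281 V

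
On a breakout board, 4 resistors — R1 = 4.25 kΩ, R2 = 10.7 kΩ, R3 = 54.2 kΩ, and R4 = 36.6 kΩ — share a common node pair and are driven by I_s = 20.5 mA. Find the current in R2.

Conductances: ΣG = 1/4.25 + 1/10.7 + 1/54.2 + 1/36.6 = 0.3745 (1/kΩ).
R2 takes the fraction G_k/ΣG = 0.09346/0.3745 = 0.2495, so I = 20.5 × 0.2495 = 5.116 mA.

I ≈ 5.12 mA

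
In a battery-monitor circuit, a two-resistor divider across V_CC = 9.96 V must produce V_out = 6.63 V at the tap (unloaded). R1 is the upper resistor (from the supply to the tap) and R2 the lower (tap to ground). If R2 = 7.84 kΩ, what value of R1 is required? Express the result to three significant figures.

R1 ≈ 3.94 kΩ

V_out/V_CC = R2/(R1+R2) = 0.6657.
Rearranging, R1 = R2·(1−k)/k = 7.84 × 0.5023 = 3.938 kΩ.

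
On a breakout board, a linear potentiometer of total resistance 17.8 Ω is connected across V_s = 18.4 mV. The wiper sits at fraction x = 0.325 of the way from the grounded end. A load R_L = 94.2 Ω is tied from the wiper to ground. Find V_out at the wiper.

V_out ≈ 5.74 mV

Lower segment x·R_p = 5.785 Ω; upper segment (1−x)·R_p = 12.02 Ω.
R_L loads the lower segment: effective lower R = 5.450 Ω.
V_out = 18.4 × 5.450/(12.02 + 5.450) = 5.742 mV.
(Unloaded: V_out = x·V_s = 5.98 mV.)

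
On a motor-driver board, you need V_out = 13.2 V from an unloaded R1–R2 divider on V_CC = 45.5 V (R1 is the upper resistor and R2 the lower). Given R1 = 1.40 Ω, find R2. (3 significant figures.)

V_out/V_CC = R2/(R1+R2) = 0.2901.
So R2 = R1 · V_out/(V_CC − V_out) = 1.40 × 13.2/(45.5 − 13.2) = 1.40 × 0.4087 = 0.5721 Ω.

R2 ≈ 0.572 Ω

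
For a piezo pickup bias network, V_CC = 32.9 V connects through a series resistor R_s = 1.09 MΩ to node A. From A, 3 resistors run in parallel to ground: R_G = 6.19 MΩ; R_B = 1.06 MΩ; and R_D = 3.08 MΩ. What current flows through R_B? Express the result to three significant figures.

Parallel bank: R_p = 1/(1/6.19 + 1/1.06 + 1/3.08) = 0.6995 MΩ.
Node voltage V_A = V_CC · R_p/(R_s + R_p) = 32.9 × 0.3909 = 12.86 V.
I(R_B) = V_A / R_B = 12.86/1.06 = 12.13 µA.

I ≈ 12.1 µA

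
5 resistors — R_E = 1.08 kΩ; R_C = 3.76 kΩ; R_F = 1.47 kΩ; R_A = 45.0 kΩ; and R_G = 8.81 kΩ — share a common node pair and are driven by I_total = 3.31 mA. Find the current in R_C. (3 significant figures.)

Conductances: ΣG = 1/1.08 + 1/3.76 + 1/1.47 + 1/45.0 + 1/8.81 = 2.008 (1/kΩ).
Current divider: I(R_C) = I_total · G_k/ΣG = 3.31 × (0.2660/2.008) = 3.31 × 0.1325 = 0.4384 mA.

I ≈ 0.438 mA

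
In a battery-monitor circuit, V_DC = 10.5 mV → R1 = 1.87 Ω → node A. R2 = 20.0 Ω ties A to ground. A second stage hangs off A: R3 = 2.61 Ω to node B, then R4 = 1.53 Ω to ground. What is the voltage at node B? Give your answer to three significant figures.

Node A sees R2 in parallel with the series input of stage 2, R3 + R4 = 4.140 Ω.
R2 ‖ (R3+R4) = 3.430 Ω.
V_A = 10.5 × 3.430/(1.87 + 3.430) = 6.795 mV.
Stage 2 is unloaded, so V_B = V_A · R4/(R3+R4) = 6.795 × 1.53/4.140 = 2.511 mV.

V_B ≈ 2.51 mV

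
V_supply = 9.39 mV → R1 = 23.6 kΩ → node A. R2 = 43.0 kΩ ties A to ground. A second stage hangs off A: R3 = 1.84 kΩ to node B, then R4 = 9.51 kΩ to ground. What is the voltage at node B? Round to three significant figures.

V_B ≈ 2.17 mV

Node A sees R2 in parallel with the series input of stage 2, R3 + R4 = 11.35 kΩ.
Effective lower resistance at A: R2 ‖ 11.35 = 8.980 kΩ.
First divider: V_A = V_supply · 8.980/(23.6 + 8.980) = 2.588 mV.
V_B = V_A × 0.8379 = 2.169 mV.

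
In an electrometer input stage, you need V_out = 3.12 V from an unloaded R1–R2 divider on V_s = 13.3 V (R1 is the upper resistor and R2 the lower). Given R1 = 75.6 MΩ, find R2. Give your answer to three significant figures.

Required fraction k = V_out/V_s = 0.2346.
R2 = R1 · 0.2346/(1 − 0.2346) = 23.17 MΩ.

R2 ≈ 23.2 MΩ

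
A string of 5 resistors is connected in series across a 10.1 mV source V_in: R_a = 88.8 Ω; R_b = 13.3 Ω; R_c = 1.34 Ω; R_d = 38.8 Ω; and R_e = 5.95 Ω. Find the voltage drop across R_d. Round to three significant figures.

Series total: ΣR = 88.8 + 13.3 + 1.34 + 38.8 + 5.95 = 148.2 Ω.
By the voltage-divider rule, V = 10.1 × 38.80/148.2 = 2.644 mV.

V ≈ 2.64 mV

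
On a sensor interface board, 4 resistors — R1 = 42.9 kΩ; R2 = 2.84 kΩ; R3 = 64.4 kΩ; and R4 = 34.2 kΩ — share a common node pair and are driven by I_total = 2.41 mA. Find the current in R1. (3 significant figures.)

Total conductance ΣG = 1/42.9 + 1/2.84 + 1/64.4 + 1/34.2 = 0.4202 (units of 1/kΩ).
R1 takes the fraction G_k/ΣG = 0.02331/0.4202 = 0.05547, so I = 2.41 × 0.05547 = 0.1337 mA.

I ≈ 0.134 mA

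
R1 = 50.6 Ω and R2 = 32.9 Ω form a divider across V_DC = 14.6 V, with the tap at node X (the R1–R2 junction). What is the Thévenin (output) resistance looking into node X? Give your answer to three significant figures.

Zeroing V_DC shorts the top of R1 to ground, so R_th = R1 ‖ R2 = 19.94 Ω.

R_th ≈ 19.9 Ω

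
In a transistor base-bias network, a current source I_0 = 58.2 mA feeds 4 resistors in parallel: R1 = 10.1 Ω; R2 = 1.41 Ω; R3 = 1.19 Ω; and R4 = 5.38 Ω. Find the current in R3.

ΣG = 1/10.1 + 1/1.41 + 1/1.19 + 1/5.38 = 1.834.
R3 takes the fraction G_k/ΣG = 0.8403/1.834 = 0.4581, so I = 58.2 × 0.4581 = 26.66 mA.

I ≈ 26.7 mA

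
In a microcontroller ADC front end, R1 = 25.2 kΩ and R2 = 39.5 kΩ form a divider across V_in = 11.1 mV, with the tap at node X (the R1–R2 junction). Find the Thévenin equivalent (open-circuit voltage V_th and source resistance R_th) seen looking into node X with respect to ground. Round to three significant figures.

V_th ≈ 6.78 mV, R_th ≈ 15.4 kΩ

With X open, the divider is unloaded: V_th = 11.1 × 39.5/64.70 = 6.777 mV.
With V_in suppressed (replaced by a short), R_th = R1 ‖ R2 = (25.20 × 39.5)/(25.20 + 39.5) = 15.38 kΩ.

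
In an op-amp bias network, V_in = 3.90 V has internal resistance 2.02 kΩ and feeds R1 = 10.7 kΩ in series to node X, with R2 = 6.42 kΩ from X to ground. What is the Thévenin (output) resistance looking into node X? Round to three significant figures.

R1' = 2.02 + 10.7 = 12.72 kΩ (source resistance + R1).
With V_in suppressed (replaced by a short), R_th = R1' ‖ R2 = (12.72 × 6.42)/(12.72 + 6.42) = 4.267 kΩ.

R_th ≈ 4.27 kΩ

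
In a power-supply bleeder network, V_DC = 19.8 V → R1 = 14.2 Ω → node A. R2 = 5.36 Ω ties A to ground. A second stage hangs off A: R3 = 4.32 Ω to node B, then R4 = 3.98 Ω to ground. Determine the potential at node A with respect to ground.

The second stage (R3 + R4 = 8.300 Ω) loads node A in parallel with R2.
Effective lower resistance at A: R2 ‖ 8.300 = 3.257 Ω.
So V_A = 19.8 × 0.1866 = 3.694 V.

V_A ≈ 3.69 V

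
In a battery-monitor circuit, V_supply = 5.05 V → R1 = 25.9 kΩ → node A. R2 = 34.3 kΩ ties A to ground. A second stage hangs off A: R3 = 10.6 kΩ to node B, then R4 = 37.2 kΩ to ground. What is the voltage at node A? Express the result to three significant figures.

V_A ≈ 2.20 V

Looking into the second stage from A: R3 + R4 = 47.80 kΩ appears in parallel with R2.
Effective lower resistance at A: R2 ‖ 47.80 = 19.97 kΩ.
So V_A = 5.05 × 0.4354 = 2.199 V.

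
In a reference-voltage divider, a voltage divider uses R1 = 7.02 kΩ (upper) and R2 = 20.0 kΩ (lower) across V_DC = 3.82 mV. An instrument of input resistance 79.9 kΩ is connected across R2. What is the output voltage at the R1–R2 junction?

The load sits in parallel with R2, giving an effective lower resistance R2' = R2·R_L/(R2+R_L) = 16.00 kΩ.
Voltage divider with the loaded lower leg: V_out = 3.82 × 16.00/(7.02 + 16.00) = 3.82 × 0.6950 = 2.655 mV.

V_out ≈ 2.65 mV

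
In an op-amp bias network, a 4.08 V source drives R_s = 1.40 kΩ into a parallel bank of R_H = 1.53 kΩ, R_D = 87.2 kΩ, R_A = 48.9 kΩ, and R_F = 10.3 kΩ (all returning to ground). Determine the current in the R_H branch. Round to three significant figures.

Combine the parallel branches: R_p = (1/1.53 + 1/87.2 + 1/48.9 + 1/10.3)⁻¹ = 1.278 kΩ.
V_A = 4.08 × 1.278/2.678 = 1.947 V.
I(R_H) = V_A / R_H = 1.947/1.53 = 1.272 mA.

I ≈ 1.27 mA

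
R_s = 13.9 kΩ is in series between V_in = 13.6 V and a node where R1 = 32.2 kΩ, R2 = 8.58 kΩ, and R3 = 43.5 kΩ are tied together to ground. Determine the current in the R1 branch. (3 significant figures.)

Combine the parallel branches: R_p = (1/32.2 + 1/8.58 + 1/43.5)⁻¹ = 5.862 kΩ.
V_A = 13.6 × 5.862/19.76 = 4.034 V.
Branch current I = V_A/R1 = 4.034/32.2 = 0.1253 mA.

I ≈ 0.125 mA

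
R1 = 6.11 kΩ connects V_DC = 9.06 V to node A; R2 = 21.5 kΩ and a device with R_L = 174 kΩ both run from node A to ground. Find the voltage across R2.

First combine the lower leg with the load: R2 ‖ R_L = 19.14 kΩ.
Voltage divider with the loaded lower leg: V_out = 9.06 × 19.14/(6.11 + 19.14) = 9.06 × 0.7580 = 6.867 V.
(Unloaded it would be 7.06 V; the load pulls it down.)

V_out ≈ 6.87 V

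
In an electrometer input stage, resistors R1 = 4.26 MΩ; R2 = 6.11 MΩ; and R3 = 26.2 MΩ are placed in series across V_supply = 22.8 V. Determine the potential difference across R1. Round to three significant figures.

V ≈ 2.66 V

Series total: ΣR = 4.26 + 6.11 + 26.2 = 36.57 MΩ.
By the voltage-divider rule, V = 22.8 × 4.260/36.57 = 2.656 V.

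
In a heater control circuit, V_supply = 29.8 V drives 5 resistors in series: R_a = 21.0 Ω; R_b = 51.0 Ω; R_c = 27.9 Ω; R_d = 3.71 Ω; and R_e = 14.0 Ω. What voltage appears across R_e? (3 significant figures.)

Series total: ΣR = 21.0 + 51.0 + 27.9 + 3.71 + 14.0 = 117.6 Ω.
Voltage divider: V = V_supply · (14.00 / 117.6) = 29.8 × 0.1190 = 3.547 V.

V ≈ 3.55 V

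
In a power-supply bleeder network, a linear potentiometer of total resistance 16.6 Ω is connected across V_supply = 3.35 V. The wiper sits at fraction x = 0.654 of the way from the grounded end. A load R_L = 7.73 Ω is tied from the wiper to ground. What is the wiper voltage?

V_out ≈ 1.47 V

Split the track: R_lower = x·R_p = 10.86 Ω, R_upper = (1−x)·R_p = 5.744 Ω.
R_L loads the lower segment: effective lower R = 4.515 Ω.
V_out = 3.35 × 4.515/(5.744 + 4.515) = 1.474 V.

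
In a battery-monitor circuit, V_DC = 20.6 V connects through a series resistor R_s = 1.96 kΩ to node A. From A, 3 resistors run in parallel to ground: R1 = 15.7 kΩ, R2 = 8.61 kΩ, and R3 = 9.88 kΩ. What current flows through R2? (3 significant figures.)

I ≈ 1.54 mA

Equivalent of the parallel group: R_p = 3.558 kΩ.
V_A by voltage divider: V_A = 20.6 × 3.558/(1.96 + 3.558) = 13.28 V.
Branch current I = V_A/R2 = 13.28/8.61 = 1.543 mA.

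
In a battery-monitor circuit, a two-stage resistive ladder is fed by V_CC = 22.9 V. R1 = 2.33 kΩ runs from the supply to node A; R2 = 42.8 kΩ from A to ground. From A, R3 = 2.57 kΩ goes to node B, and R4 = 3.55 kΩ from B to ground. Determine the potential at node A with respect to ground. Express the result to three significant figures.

V_A ≈ 16.0 V

Node A sees R2 in parallel with the series input of stage 2, R3 + R4 = 6.120 kΩ.
Effective lower resistance at A: R2 ‖ 6.120 = 5.354 kΩ.
V_A = 22.9 × 5.354/(2.33 + 5.354) = 15.96 V.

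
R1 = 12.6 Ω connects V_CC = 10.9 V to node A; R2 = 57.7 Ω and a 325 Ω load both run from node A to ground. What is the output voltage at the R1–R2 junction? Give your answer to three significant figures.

V_out ≈ 8.67 V

First combine the lower leg with the load: R2 ‖ R_L = 49.00 Ω.
Voltage divider with the loaded lower leg: V_out = 10.9 × 49.00/(12.6 + 49.00) = 10.9 × 0.7955 = 8.670 V.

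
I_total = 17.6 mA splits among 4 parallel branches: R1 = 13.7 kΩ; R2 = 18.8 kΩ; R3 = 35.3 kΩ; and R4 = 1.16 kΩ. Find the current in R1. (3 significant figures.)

Total conductance ΣG = 1/13.7 + 1/18.8 + 1/35.3 + 1/1.16 = 1.017 (units of 1/kΩ).
By the current-divider rule, I = I_total · G_k/ΣG = 17.6 × 0.07180 = 1.264 mA.

I ≈ 1.26 mA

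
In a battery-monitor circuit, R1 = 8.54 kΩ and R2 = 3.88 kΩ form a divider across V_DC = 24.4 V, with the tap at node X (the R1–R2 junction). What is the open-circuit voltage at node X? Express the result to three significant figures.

V_th ≈ 7.62 V

Open-circuit (no load on X): V_th = V_DC · R2/(R1 + R2) = 24.4 × 3.88/(8.540 + 3.88) = 7.623 V.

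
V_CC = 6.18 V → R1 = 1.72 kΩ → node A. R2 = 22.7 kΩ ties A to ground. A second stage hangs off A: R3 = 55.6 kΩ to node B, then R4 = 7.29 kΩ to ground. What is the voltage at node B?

Looking into the second stage from A: R3 + R4 = 62.89 kΩ appears in parallel with R2.
R2 ‖ (R3+R4) = 16.68 kΩ.
So V_A = 6.18 × 0.9065 = 5.602 V.
Then the unloaded second divider: V_B = V_A × R4/(R3+R4) = 5.602 × 0.1159 = 0.6494 V.

V_B ≈ 0.649 V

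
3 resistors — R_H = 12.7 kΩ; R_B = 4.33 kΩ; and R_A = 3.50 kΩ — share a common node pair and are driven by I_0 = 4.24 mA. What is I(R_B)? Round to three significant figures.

I ≈ 1.64 mA

Conductances: ΣG = 1/12.7 + 1/4.33 + 1/3.50 = 0.5954 (1/kΩ).
R_B takes the fraction G_k/ΣG = 0.2309/0.5954 = 0.3879, so I = 4.24 × 0.3879 = 1.645 mA.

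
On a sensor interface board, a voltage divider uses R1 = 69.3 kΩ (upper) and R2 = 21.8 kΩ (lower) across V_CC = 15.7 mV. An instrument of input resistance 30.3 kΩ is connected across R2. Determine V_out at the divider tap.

The load sits in parallel with R2, giving an effective lower resistance R2' = R2·R_L/(R2+R_L) = 12.68 kΩ.
Voltage divider with the loaded lower leg: V_out = 15.7 × 12.68/(69.3 + 12.68) = 15.7 × 0.1547 = 2.428 mV.
(Unloaded it would be 3.76 mV; the load pulls it down.)

V_out ≈ 2.43 mV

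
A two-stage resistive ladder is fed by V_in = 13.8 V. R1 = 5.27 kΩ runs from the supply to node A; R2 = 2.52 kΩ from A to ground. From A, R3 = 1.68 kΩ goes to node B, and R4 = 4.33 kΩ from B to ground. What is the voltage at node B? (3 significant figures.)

Node A sees R2 in parallel with the series input of stage 2, R3 + R4 = 6.010 kΩ.
Effective lower resistance at A: R2 ‖ 6.010 = 1.776 kΩ.
V_A = 13.8 × 1.776/(5.27 + 1.776) = 3.478 V.
Then the unloaded second divider: V_B = V_A × R4/(R3+R4) = 3.478 × 0.7205 = 2.506 V.

V_B ≈ 2.51 V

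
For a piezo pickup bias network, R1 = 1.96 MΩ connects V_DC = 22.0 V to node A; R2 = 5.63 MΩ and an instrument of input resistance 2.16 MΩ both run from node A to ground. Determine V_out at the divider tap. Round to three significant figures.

V_out ≈ 9.75 V

First combine the lower leg with the load: R2 ‖ R_L = 1.561 MΩ.
Now apply the divider: V_out = 22.0 × 0.4434 = 9.754 V.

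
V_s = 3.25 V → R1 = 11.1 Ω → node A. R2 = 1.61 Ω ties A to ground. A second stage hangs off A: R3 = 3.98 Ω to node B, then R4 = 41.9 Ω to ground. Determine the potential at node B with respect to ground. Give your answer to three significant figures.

V_B ≈ 0.365 V

Node A sees R2 in parallel with the series input of stage 2, R3 + R4 = 45.88 Ω.
Effective lower resistance at A: R2 ‖ 45.88 = 1.555 Ω.
First divider: V_A = V_s · 1.555/(11.1 + 1.555) = 0.3994 V.
V_B = V_A × 0.9133 = 0.3648 V.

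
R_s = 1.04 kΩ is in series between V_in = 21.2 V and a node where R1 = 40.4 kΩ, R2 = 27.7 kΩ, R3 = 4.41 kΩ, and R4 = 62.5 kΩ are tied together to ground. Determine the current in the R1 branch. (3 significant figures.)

I ≈ 0.399 mA

Parallel bank: R_p = 1/(1/40.4 + 1/27.7 + 1/4.41 + 1/62.5) = 3.294 kΩ.
V_A by voltage divider: V_A = 21.2 × 3.294/(1.04 + 3.294) = 16.11 V.
I(R1) = V_A / R1 = 16.11/40.4 = 0.3988 mA.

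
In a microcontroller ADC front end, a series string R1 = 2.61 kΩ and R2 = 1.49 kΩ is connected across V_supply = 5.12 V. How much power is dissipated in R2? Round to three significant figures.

P ≈ 2.32 mW

ΣR = 4.100 kΩ → I = 5.12/4.100 = 1.249 mA.
P = I²R = 1.559 × 1.49 = 2.324 mW.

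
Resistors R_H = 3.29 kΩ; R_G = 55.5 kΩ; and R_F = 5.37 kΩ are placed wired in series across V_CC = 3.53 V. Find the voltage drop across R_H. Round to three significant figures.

V ≈ 0.181 V

Total series resistance ΣR = 3.29 + 55.5 + 5.37 = 64.16 kΩ.
Voltage divider: V = V_CC · (3.290 / 64.16) = 3.53 × 0.05128 = 0.1810 V.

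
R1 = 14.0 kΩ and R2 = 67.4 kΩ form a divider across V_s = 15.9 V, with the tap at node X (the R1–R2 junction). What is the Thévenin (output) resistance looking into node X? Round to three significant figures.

Looking into X with the source shorted: R_th = R1·R2/(R1+R2) = 14.00 × 67.4/81.40 = 11.59 kΩ.

R_th ≈ 11.6 kΩ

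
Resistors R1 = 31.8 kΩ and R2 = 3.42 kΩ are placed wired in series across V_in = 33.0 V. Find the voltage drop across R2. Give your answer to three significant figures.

Total series resistance ΣR = 31.8 + 3.42 = 35.22 kΩ.
By the voltage-divider rule, V = 33.0 × 3.420/35.22 = 3.204 V.

V ≈ 3.20 V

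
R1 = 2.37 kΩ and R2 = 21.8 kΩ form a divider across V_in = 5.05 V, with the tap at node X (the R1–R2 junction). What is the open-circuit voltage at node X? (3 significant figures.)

V_th ≈ 4.55 V

Open-circuit (no load on X): V_th = V_in · R2/(R1 + R2) = 5.05 × 21.8/(2.370 + 21.8) = 4.555 V.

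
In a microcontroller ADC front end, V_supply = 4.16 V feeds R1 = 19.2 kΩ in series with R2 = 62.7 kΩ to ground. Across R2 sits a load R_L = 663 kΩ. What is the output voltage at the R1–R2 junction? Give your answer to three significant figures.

R2 ‖ R_L = (62.7 × 663)/(62.7 + 663) = 57.28 kΩ.
Then V_out = V_supply · R2'/(R1 + R2') = 4.16 × 57.28/76.48 = 3.116 V.

V_out ≈ 3.12 V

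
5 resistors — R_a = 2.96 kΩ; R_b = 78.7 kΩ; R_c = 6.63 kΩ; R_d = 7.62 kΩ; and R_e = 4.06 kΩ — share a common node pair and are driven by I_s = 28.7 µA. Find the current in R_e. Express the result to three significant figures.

I ≈ 8.04 µA

Total conductance ΣG = 1/2.96 + 1/78.7 + 1/6.63 + 1/7.62 + 1/4.06 = 0.8789 (units of 1/kΩ).
R_e takes the fraction G_k/ΣG = 0.2463/0.8789 = 0.2802, so I = 28.7 × 0.2802 = 8.043 µA.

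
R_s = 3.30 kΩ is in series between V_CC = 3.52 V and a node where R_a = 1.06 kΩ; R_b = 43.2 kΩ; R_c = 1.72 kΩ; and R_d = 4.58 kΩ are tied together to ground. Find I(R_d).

I ≈ 0.113 mA

Combine the parallel branches: R_p = (1/1.06 + 1/43.2 + 1/1.72 + 1/4.58)⁻¹ = 0.5662 kΩ.
Node voltage V_A = V_CC · R_p/(R_s + R_p) = 3.52 × 0.1464 = 0.5155 V.
I(R_d) = V_A / R_d = 0.5155/4.58 = 0.1125 mA.
(Equivalently: I_total = 0.9105 mA, then current-divider fraction G_k/ΣG = 0.1236.)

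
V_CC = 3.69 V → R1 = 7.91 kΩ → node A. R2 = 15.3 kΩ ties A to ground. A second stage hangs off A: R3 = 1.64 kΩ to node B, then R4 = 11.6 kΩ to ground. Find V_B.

V_B ≈ 1.53 V

Looking into the second stage from A: R3 + R4 = 13.24 kΩ appears in parallel with R2.
R2 ‖ (R3+R4) = 7.098 kΩ.
V_A = 3.69 × 7.098/(7.91 + 7.098) = 1.745 V.
Stage 2 is unloaded, so V_B = V_A · R4/(R3+R4) = 1.745 × 11.6/13.24 = 1.529 V.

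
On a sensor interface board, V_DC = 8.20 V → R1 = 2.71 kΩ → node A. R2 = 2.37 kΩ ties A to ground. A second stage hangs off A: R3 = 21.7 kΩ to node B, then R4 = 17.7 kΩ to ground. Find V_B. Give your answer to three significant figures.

Looking into the second stage from A: R3 + R4 = 39.40 kΩ appears in parallel with R2.
Effective lower resistance at A: R2 ‖ 39.40 = 2.236 kΩ.
V_A = 8.20 × 2.236/(2.71 + 2.236) = 3.707 V.
Then the unloaded second divider: V_B = V_A × R4/(R3+R4) = 3.707 × 0.4492 = 1.665 V.

V_B ≈ 1.67 V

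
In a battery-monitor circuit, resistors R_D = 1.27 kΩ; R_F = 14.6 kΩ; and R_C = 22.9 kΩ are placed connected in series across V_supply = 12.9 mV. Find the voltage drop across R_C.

ΣR = 1.27 + 14.6 + 22.9 = 38.77 kΩ.
By the voltage-divider rule, V = 12.9 × 22.90/38.77 = 7.620 mV.

V ≈ 7.62 mV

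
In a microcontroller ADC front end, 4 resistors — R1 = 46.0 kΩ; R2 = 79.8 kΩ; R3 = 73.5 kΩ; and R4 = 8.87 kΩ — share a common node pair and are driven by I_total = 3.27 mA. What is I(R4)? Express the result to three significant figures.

I ≈ 2.30 mA

ΣG = 1/46.0 + 1/79.8 + 1/73.5 + 1/8.87 = 0.1606.
R4 takes the fraction G_k/ΣG = 0.1127/0.1606 = 0.7019, so I = 3.27 × 0.7019 = 2.295 mA.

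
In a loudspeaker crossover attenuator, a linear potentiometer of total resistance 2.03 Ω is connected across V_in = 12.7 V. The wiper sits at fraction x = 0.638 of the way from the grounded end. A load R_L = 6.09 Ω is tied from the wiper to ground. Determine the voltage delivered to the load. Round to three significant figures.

The pot divides into 0.7349 Ω above the wiper and 1.295 Ω below.
(x·R_p) ‖ R_L = 1.068 Ω.
Loaded-divider output: V_out = 12.7 × 0.5924 = 7.523 V.
(Unloaded: V_out = x·V_in = 8.10 V.)

V_out ≈ 7.52 V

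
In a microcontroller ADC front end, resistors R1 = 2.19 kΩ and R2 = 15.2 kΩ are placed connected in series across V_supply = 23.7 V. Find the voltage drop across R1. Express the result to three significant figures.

V ≈ 2.98 V

ΣR = 2.19 + 15.2 = 17.39 kΩ.
By the voltage-divider rule, V = 23.7 × 2.190/17.39 = 2.985 V.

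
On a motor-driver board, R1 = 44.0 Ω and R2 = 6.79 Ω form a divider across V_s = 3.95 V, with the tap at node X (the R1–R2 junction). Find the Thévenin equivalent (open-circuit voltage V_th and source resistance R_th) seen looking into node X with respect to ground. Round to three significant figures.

V_th ≈ 0.528 V, R_th ≈ 5.88 Ω

V_th is the unloaded tap voltage: V_s · R2/(R1+R2) = 3.95 × 0.1337 = 0.5281 V.
Looking into X with the source shorted: R_th = R1·R2/(R1+R2) = 44.00 × 6.79/50.79 = 5.882 Ω.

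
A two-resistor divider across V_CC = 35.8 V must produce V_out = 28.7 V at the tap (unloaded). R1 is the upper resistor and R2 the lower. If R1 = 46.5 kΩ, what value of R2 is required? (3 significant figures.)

R2 ≈ 188 kΩ

The divider ratio is R2/(R1+R2) = 28.7/35.8 = 0.8017.
R2 = R1 · 0.8017/(1 − 0.8017) = 188.0 kΩ.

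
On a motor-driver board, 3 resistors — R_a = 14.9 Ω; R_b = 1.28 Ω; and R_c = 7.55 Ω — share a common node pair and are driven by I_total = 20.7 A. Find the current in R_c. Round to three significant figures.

I ≈ 2.80 A

ΣG = 1/14.9 + 1/1.28 + 1/7.55 = 0.9808.
R_c takes the fraction G_k/ΣG = 0.1325/0.9808 = 0.1350, so I = 20.7 × 0.1350 = 2.795 A.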